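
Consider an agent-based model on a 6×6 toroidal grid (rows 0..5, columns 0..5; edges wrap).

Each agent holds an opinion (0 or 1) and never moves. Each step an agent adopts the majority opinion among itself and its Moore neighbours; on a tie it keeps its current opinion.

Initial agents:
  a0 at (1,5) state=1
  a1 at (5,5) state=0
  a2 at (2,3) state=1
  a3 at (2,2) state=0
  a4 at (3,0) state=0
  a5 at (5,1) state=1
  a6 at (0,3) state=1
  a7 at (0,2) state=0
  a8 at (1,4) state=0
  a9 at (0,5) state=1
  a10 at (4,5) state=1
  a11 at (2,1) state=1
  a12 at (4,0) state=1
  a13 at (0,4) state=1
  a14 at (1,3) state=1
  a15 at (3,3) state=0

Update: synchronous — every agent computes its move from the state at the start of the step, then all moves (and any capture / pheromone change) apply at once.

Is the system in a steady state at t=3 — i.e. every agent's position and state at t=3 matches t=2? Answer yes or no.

no

t=1: a0@(1,5):1 a1@(5,5):1 a2@(2,3):0 a3@(2,2):1 a4@(3,0):1 a5@(5,1):1 a6@(0,3):1 a7@(0,2):1 a8@(1,4):1 a9@(0,5):1 a10@(4,5):1 a11@(2,1):0 a12@(4,0):1 a13@(0,4):1 a14@(1,3):1 a15@(3,3):0
t=2: a0@(1,5):1 a1@(5,5):1 a2@(2,3):1 a3@(2,2):0 a4@(3,0):1 a5@(5,1):1 a6@(0,3):1 a7@(0,2):1 a8@(1,4):1 a9@(0,5):1 a10@(4,5):1 a11@(2,1):1 a12@(4,0):1 a13@(0,4):1 a14@(1,3):1 a15@(3,3):0
t=3: a0@(1,5):1 a1@(5,5):1 a2@(2,3):1 a3@(2,2):1 a4@(3,0):1 a5@(5,1):1 a6@(0,3):1 a7@(0,2):1 a8@(1,4):1 a9@(0,5):1 a10@(4,5):1 a11@(2,1):1 a12@(4,0):1 a13@(0,4):1 a14@(1,3):1 a15@(3,3):0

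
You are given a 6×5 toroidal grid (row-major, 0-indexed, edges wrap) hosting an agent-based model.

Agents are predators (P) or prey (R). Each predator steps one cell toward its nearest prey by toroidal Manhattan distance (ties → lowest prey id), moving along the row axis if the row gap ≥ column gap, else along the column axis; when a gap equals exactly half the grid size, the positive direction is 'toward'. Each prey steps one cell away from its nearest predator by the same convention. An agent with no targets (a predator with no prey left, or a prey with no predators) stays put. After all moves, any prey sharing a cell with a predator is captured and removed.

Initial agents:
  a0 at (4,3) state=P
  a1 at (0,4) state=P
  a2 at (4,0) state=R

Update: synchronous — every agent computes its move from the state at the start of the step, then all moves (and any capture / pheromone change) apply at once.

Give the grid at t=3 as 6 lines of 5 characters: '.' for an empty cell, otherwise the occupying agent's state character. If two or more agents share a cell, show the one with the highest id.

t=1: a0@(4,4):P a1@(5,4):P a2@(4,1):R
t=2: a0@(4,0):P a1@(5,0):P a2@(4,2):R
t=3: a0@(4,1):P a1@(5,1):P a2@(4,3):R

.....
.....
.....
.....
.P.R.
.P...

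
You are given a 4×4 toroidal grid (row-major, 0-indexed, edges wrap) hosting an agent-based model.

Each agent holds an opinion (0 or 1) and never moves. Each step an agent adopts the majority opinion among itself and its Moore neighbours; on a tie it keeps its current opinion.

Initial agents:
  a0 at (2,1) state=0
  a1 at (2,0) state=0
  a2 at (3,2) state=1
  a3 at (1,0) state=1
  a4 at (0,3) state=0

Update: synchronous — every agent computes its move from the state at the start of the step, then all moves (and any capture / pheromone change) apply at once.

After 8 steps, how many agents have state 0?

t=1: a0@(2,1):0 a1@(2,0):0 a2@(3,2):0 a3@(1,0):0 a4@(0,3):1
t=2: a0@(2,1):0 a1@(2,0):0 a2@(3,2):0 a3@(1,0):0 a4@(0,3):0
t=3: (unchanged — steady state)

5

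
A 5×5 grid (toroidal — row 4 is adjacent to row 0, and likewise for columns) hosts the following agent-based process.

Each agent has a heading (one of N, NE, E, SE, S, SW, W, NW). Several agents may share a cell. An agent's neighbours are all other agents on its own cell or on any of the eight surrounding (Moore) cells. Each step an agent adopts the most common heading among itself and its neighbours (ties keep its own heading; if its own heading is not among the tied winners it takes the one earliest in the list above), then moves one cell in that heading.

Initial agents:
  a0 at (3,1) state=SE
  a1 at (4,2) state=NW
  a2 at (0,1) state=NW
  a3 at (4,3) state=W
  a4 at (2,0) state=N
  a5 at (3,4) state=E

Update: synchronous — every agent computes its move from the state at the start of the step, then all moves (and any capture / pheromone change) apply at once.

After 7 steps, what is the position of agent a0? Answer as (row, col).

t=1: a0@(4,2):SE a1@(3,1):NW a2@(4,0):NW a3@(4,2):W a4@(1,0):N a5@(3,0):E
t=2: a0@(0,3):SE a1@(2,0):NW a2@(3,4):NW a3@(4,1):W a4@(0,0):N a5@(2,4):NW
t=3: a0@(1,4):SE a1@(1,4):NW a2@(2,3):NW a3@(4,0):W a4@(4,0):N a5@(1,3):NW
t=4: a0@(0,3):NW a1@(0,3):NW a2@(1,2):NW a3@(4,4):W a4@(3,0):N a5@(0,2):NW
t=5: a0@(4,2):NW a1@(4,2):NW a2@(0,1):NW a3@(3,3):NW a4@(2,0):N a5@(4,1):NW
t=6: a0@(3,1):NW a1@(3,1):NW a2@(4,0):NW a3@(2,2):NW a4@(1,0):N a5@(3,0):NW
t=7: a0@(2,0):NW a1@(2,0):NW a2@(3,4):NW a3@(1,1):NW a4@(0,0):N a5@(2,4):NW

(2, 0)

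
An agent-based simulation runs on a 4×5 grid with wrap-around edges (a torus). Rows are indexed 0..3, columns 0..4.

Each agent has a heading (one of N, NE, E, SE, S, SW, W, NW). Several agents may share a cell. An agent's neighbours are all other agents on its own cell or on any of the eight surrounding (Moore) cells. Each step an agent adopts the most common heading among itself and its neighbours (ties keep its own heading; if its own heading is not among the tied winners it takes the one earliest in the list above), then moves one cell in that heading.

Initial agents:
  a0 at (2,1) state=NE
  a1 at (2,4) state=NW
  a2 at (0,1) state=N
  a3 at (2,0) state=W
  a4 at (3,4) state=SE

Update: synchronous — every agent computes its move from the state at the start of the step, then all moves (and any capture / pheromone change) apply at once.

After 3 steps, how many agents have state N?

t=1: a0@(1,2):NE a1@(1,3):NW a2@(3,1):N a3@(2,4):W a4@(0,0):SE
t=2: a0@(0,3):NE a1@(0,2):NW a2@(2,1):N a3@(2,3):W a4@(1,1):SE
t=3: a0@(3,4):NE a1@(3,1):NW a2@(1,1):N a3@(2,2):W a4@(2,2):SE

1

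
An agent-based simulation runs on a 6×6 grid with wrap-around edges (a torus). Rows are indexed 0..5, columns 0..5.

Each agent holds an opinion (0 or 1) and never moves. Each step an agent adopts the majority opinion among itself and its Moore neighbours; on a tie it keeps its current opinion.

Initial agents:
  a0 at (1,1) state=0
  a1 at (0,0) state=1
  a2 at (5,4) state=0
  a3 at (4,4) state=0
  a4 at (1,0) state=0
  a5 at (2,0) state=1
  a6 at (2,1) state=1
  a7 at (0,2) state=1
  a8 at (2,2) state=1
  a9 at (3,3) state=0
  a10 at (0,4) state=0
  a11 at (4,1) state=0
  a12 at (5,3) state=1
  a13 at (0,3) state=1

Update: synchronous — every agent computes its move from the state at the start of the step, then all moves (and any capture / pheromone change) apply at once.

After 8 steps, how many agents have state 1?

t=1: a0@(1,1):1 a1@(0,0):0 a2@(5,4):0 a3@(4,4):0 a4@(1,0):1 a5@(2,0):1 a6@(2,1):1 a7@(0,2):1 a8@(2,2):1 a9@(3,3):0 a10@(0,4):0 a11@(4,1):0 a12@(5,3):1 a13@(0,3):1
t=2: a0@(1,1):1 a1@(0,0):1 a2@(5,4):0 a3@(4,4):0 a4@(1,0):1 a5@(2,0):1 a6@(2,1):1 a7@(0,2):1 a8@(2,2):1 a9@(3,3):0 a10@(0,4):0 a11@(4,1):0 a12@(5,3):1 a13@(0,3):1
t=3: (unchanged — steady state)

9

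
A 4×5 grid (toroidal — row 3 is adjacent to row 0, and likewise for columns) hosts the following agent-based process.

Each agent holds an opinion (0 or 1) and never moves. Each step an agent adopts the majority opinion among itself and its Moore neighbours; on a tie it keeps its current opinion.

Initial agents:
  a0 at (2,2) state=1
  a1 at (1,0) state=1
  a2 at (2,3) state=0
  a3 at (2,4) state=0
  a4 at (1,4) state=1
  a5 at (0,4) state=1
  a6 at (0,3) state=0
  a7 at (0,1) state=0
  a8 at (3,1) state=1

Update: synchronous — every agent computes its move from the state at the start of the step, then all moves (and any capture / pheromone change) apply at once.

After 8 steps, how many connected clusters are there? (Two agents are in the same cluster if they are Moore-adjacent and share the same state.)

t=1: a0@(2,2):1 a1@(1,0):1 a2@(2,3):0 a3@(2,4):0 a4@(1,4):1 a5@(0,4):1 a6@(0,3):1 a7@(0,1):1 a8@(3,1):1
t=2: (unchanged — steady state)

2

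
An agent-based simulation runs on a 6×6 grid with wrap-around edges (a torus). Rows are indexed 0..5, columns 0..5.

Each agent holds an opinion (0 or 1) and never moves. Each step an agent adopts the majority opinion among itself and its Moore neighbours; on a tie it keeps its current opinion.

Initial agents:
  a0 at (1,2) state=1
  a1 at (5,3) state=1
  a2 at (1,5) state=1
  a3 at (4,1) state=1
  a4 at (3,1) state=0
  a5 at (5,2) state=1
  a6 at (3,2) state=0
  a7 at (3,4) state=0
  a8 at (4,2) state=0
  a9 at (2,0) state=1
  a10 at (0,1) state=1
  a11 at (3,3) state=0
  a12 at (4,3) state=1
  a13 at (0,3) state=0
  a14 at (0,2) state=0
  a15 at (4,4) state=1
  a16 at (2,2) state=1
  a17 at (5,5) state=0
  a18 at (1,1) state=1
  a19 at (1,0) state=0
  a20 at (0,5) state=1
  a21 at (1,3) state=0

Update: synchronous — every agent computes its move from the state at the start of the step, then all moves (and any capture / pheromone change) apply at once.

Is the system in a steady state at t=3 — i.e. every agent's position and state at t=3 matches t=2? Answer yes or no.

no

t=1: a0@(1,2):1 a1@(5,3):1 a2@(1,5):1 a3@(4,1):0 a4@(3,1):0 a5@(5,2):1 a6@(3,2):0 a7@(3,4):0 a8@(4,2):0 a9@(2,0):1 a10@(0,1):1 a11@(3,3):0 a12@(4,3):1 a13@(0,3):0 a14@(0,2):1 a15@(4,4):1 a16@(2,2):0 a17@(5,5):1 a18@(1,1):1 a19@(1,0):1 a20@(0,5):1 a21@(1,3):0
t=2: a0@(1,2):1 a1@(5,3):1 a2@(1,5):1 a3@(4,1):0 a4@(3,1):0 a5@(5,2):1 a6@(3,2):0 a7@(3,4):0 a8@(4,2):0 a9@(2,0):1 a10@(0,1):1 a11@(3,3):0 a12@(4,3):1 a13@(0,3):1 a14@(0,2):1 a15@(4,4):1 a16@(2,2):0 a17@(5,5):1 a18@(1,1):1 a19@(1,0):1 a20@(0,5):1 a21@(1,3):0
t=3: a0@(1,2):1 a1@(5,3):1 a2@(1,5):1 a3@(4,1):0 a4@(3,1):0 a5@(5,2):1 a6@(3,2):0 a7@(3,4):0 a8@(4,2):0 a9@(2,0):1 a10@(0,1):1 a11@(3,3):0 a12@(4,3):1 a13@(0,3):1 a14@(0,2):1 a15@(4,4):1 a16@(2,2):0 a17@(5,5):1 a18@(1,1):1 a19@(1,0):1 a20@(0,5):1 a21@(1,3):1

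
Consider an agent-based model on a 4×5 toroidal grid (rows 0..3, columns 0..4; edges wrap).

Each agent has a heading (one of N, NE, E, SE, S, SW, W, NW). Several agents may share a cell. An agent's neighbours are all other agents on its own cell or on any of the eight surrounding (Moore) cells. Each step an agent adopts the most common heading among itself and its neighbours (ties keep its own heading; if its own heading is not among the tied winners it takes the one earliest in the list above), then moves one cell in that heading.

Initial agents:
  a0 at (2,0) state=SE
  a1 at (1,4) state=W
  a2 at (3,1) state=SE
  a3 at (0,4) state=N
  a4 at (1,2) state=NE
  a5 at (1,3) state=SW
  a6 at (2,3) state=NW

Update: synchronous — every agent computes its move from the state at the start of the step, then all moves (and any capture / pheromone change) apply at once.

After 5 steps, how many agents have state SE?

6

t=1: a0@(3,1):SE a1@(1,3):W a2@(0,2):SE a3@(3,4):N a4@(0,3):NE a5@(2,2):SW a6@(1,2):NW
t=2: a0@(0,2):SE a1@(1,2):W a2@(1,3):SE a3@(2,4):N a4@(3,4):NE a5@(3,1):SW a6@(0,1):NW
t=3: a0@(1,3):SE a1@(2,3):SE a2@(2,4):SE a3@(1,4):N a4@(2,0):NE a5@(0,0):SW a6@(3,0):NW
t=4: a0@(2,4):SE a1@(3,4):SE a2@(3,0):SE a3@(2,0):SE a4@(1,1):NE a5@(1,4):SW a6@(2,4):NW
t=5: a0@(3,0):SE a1@(0,0):SE a2@(0,1):SE a3@(3,1):SE a4@(0,2):NE a5@(2,0):SE a6@(3,0):SE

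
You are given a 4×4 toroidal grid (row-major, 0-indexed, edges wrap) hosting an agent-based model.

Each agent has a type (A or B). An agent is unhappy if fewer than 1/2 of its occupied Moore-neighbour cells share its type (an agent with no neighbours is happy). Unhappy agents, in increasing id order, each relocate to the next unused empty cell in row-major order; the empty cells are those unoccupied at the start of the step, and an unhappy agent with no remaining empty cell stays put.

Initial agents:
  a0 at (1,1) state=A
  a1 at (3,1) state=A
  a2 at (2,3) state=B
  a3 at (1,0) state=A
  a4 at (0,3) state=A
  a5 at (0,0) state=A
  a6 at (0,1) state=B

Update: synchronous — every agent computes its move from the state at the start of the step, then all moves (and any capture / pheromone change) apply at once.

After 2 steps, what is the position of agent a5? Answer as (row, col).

t=1: a0@(1,1):A a1@(3,1):A a2@(0,2):B a3@(1,0):A a4@(0,3):A a5@(0,0):A a6@(1,2):B
t=2: a0@(1,1):A a1@(3,1):A a2@(0,1):B a3@(1,0):A a4@(0,3):A a5@(0,0):A a6@(1,3):B

(0, 0)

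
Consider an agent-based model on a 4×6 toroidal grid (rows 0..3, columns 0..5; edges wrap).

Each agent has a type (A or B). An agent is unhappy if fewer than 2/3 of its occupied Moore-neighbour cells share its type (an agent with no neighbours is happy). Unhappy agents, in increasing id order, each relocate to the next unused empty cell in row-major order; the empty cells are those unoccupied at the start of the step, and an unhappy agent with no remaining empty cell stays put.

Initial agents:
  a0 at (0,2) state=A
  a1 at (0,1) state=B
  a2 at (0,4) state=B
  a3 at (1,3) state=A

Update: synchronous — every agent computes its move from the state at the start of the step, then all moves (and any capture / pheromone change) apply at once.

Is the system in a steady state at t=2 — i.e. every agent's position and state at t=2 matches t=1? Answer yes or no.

no

t=1: a0@(0,0):A a1@(0,3):B a2@(0,5):B a3@(1,0):A
t=2: a0@(0,1):A a1@(0,3):B a2@(0,2):B a3@(0,4):A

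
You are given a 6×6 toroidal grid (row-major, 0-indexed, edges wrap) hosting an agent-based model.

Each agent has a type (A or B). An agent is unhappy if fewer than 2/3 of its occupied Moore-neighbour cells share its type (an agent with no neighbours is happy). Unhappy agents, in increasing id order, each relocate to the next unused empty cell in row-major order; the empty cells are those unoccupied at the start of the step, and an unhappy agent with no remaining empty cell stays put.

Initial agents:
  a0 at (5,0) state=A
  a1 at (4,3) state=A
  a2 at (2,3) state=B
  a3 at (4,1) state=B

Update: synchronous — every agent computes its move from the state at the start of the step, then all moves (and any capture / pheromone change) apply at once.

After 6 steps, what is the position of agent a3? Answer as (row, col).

(0, 3)

t=1: a0@(0,0):A a1@(4,3):A a2@(2,3):B a3@(0,1):B
t=2: a0@(0,2):A a1@(4,3):A a2@(2,3):B a3@(0,3):B
t=3: a0@(0,0):A a1@(4,3):A a2@(2,3):B a3@(0,1):B
t=4: a0@(0,2):A a1@(4,3):A a2@(2,3):B a3@(0,3):B
t=5: a0@(0,0):A a1@(4,3):A a2@(2,3):B a3@(0,1):B
t=6: a0@(0,2):A a1@(4,3):A a2@(2,3):B a3@(0,3):B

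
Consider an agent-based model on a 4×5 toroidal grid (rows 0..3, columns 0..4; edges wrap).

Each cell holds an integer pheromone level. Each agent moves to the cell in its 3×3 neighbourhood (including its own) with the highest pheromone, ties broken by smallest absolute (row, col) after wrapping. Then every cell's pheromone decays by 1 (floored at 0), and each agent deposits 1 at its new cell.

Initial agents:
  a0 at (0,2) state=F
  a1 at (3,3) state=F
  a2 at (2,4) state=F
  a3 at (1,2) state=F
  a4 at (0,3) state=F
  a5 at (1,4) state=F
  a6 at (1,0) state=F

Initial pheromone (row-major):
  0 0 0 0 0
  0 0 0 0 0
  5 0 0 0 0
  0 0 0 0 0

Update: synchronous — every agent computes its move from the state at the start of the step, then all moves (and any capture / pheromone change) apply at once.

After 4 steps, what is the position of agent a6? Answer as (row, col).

(2, 0)

t=1: a0@(0,1) a1@(0,2) a2@(2,0) a3@(0,1) a4@(0,2) a5@(2,0) a6@(2,0) | pheromone: 0 2 2 0 0 / 0 0 0 0 0 / 7 0 0 0 0 / 0 0 0 0 0
t=2: a0@(0,1) a1@(0,1) a2@(2,0) a3@(0,1) a4@(0,1) a5@(2,0) a6@(2,0) | pheromone: 0 5 1 0 0 / 0 0 0 0 0 / 9 0 0 0 0 / 0 0 0 0 0
t=3: a0@(0,1) a1@(0,1) a2@(2,0) a3@(0,1) a4@(0,1) a5@(2,0) a6@(2,0) | pheromone: 0 8 0 0 0 / 0 0 0 0 0 / 11 0 0 0 0 / 0 0 0 0 0
t=4: a0@(0,1) a1@(0,1) a2@(2,0) a3@(0,1) a4@(0,1) a5@(2,0) a6@(2,0) | pheromone: 0 11 0 0 0 / 0 0 0 0 0 / 13 0 0 0 0 / 0 0 0 0 0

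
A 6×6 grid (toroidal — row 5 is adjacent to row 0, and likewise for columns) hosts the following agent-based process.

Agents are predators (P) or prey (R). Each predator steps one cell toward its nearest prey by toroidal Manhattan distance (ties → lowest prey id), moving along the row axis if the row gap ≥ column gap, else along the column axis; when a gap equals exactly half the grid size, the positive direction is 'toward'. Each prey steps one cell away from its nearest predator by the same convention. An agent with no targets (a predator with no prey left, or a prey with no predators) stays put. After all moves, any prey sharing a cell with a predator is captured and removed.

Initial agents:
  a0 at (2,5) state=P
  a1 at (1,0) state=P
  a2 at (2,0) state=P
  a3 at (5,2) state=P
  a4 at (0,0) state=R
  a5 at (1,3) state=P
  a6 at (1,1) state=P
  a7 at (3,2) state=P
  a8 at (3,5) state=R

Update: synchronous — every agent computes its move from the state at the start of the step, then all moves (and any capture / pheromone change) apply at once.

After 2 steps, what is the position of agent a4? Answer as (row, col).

t=1: a0@(3,5):P a1@(0,0):P a2@(1,0):P a3@(5,1):P a4@(5,0):R a5@(1,4):P a6@(0,1):P a7@(3,3):P a8@(4,5):R
t=2: a0@(4,5):P a1@(5,0):P a2@(0,0):P a3@(5,0):P a4@(4,0):R a5@(0,4):P a6@(5,1):P a7@(3,4):P a8@(5,5):R

(4, 0)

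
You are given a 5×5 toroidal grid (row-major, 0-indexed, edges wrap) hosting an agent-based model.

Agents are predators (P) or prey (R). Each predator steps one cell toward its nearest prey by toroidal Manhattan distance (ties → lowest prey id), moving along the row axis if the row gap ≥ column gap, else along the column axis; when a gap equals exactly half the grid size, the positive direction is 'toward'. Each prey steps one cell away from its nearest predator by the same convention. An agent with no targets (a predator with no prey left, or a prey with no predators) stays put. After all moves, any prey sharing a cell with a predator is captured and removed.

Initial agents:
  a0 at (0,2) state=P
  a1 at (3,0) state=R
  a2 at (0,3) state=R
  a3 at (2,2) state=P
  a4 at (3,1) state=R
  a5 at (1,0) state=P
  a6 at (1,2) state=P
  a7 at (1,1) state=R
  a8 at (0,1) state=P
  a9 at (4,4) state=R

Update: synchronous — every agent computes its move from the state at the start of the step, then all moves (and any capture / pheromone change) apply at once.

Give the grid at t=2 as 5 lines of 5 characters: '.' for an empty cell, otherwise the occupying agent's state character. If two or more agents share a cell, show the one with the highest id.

RR..P
..PR.
.....
.....
.RP..

t=1: a0@(0,3):P a1@(4,0):R a2@(0,4):R a3@(3,2):P a4@(4,1):R a5@(1,1):P a6@(1,1):P a7@(1,2):R a8@(1,1):P a9@(4,0):R
t=2: a0@(0,4):P a1@(4,1):R a2@(0,0):R a3@(4,2):P a4@(0,1):R a5@(1,2):P a6@(1,2):P a7@(1,3):R a8@(1,2):P a9@(4,1):R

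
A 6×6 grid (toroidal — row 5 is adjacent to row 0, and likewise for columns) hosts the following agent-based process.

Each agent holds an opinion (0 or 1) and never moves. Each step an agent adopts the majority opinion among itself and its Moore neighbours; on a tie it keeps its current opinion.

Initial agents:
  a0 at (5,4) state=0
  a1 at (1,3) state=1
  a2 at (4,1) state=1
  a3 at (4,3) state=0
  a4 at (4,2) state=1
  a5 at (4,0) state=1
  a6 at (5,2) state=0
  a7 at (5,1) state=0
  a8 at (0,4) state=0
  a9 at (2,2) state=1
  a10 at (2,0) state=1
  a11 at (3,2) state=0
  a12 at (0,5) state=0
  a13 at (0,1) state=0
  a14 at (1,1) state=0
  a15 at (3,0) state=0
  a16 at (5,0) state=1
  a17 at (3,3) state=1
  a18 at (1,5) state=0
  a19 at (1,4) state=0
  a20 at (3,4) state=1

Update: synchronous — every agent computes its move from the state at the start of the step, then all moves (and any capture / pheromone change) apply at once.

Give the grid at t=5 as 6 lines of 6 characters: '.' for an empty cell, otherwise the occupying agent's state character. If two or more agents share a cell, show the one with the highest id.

t=1: a0@(5,4):0 a1@(1,3):1 a2@(4,1):1 a3@(4,3):0 a4@(4,2):0 a5@(4,0):1 a6@(5,2):0 a7@(5,1):1 a8@(0,4):0 a9@(2,2):1 a10@(2,0):0 a11@(3,2):1 a12@(0,5):0 a13@(0,1):0 a14@(1,1):0 a15@(3,0):1 a16@(5,0):1 a17@(3,3):1 a18@(1,5):0 a19@(1,4):0 a20@(3,4):1
t=2: a0@(5,4):0 a1@(1,3):1 a2@(4,1):1 a3@(4,3):0 a4@(4,2):1 a5@(4,0):1 a6@(5,2):0 a7@(5,1):1 a8@(0,4):0 a9@(2,2):1 a10@(2,0):0 a11@(3,2):1 a12@(0,5):0 a13@(0,1):0 a14@(1,1):0 a15@(3,0):1 a16@(5,0):1 a17@(3,3):1 a18@(1,5):0 a19@(1,4):0 a20@(3,4):1
t=3: a0@(5,4):0 a1@(1,3):1 a2@(4,1):1 a3@(4,3):1 a4@(4,2):1 a5@(4,0):1 a6@(5,2):0 a7@(5,1):1 a8@(0,4):0 a9@(2,2):1 a10@(2,0):0 a11@(3,2):1 a12@(0,5):0 a13@(0,1):0 a14@(1,1):0 a15@(3,0):1 a16@(5,0):1 a17@(3,3):1 a18@(1,5):0 a19@(1,4):0 a20@(3,4):1
t=4: a0@(5,4):0 a1@(1,3):1 a2@(4,1):1 a3@(4,3):1 a4@(4,2):1 a5@(4,0):1 a6@(5,2):1 a7@(5,1):1 a8@(0,4):0 a9@(2,2):1 a10@(2,0):0 a11@(3,2):1 a12@(0,5):0 a13@(0,1):0 a14@(1,1):0 a15@(3,0):1 a16@(5,0):1 a17@(3,3):1 a18@(1,5):0 a19@(1,4):0 a20@(3,4):1
t=5: a0@(5,4):0 a1@(1,3):1 a2@(4,1):1 a3@(4,3):1 a4@(4,2):1 a5@(4,0):1 a6@(5,2):1 a7@(5,1):1 a8@(0,4):0 a9@(2,2):1 a10@(2,0):0 a11@(3,2):1 a12@(0,5):0 a13@(0,1):1 a14@(1,1):0 a15@(3,0):1 a16@(5,0):1 a17@(3,3):1 a18@(1,5):0 a19@(1,4):0 a20@(3,4):1

.1..00
.0.100
0.1...
1.111.
1111..
111.0.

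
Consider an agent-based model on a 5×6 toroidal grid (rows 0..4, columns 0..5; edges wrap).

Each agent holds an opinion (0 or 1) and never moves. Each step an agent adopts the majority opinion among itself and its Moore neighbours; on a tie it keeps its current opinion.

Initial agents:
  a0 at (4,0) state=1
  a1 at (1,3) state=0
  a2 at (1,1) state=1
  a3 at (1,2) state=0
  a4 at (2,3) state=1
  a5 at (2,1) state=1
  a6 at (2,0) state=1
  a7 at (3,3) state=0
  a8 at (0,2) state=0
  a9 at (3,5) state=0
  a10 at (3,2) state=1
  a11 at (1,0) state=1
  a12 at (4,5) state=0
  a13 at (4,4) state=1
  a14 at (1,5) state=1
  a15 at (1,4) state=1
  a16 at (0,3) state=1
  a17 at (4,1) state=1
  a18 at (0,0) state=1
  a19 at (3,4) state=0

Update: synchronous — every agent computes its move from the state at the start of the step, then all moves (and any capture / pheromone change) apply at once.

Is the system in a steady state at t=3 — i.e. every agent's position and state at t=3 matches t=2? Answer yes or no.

no

t=1: a0@(4,0):1 a1@(1,3):0 a2@(1,1):1 a3@(1,2):1 a4@(2,3):0 a5@(2,1):1 a6@(2,0):1 a7@(3,3):1 a8@(0,2):0 a9@(3,5):0 a10@(3,2):1 a11@(1,0):1 a12@(4,5):0 a13@(4,4):0 a14@(1,5):1 a15@(1,4):1 a16@(0,3):1 a17@(4,1):1 a18@(0,0):1 a19@(3,4):0
t=2: a0@(4,0):1 a1@(1,3):0 a2@(1,1):1 a3@(1,2):1 a4@(2,3):1 a5@(2,1):1 a6@(2,0):1 a7@(3,3):0 a8@(0,2):1 a9@(3,5):0 a10@(3,2):1 a11@(1,0):1 a12@(4,5):0 a13@(4,4):0 a14@(1,5):1 a15@(1,4):1 a16@(0,3):1 a17@(4,1):1 a18@(0,0):1 a19@(3,4):0
t=3: a0@(4,0):1 a1@(1,3):1 a2@(1,1):1 a3@(1,2):1 a4@(2,3):1 a5@(2,1):1 a6@(2,0):1 a7@(3,3):0 a8@(0,2):1 a9@(3,5):0 a10@(3,2):1 a11@(1,0):1 a12@(4,5):0 a13@(4,4):0 a14@(1,5):1 a15@(1,4):1 a16@(0,3):1 a17@(4,1):1 a18@(0,0):1 a19@(3,4):0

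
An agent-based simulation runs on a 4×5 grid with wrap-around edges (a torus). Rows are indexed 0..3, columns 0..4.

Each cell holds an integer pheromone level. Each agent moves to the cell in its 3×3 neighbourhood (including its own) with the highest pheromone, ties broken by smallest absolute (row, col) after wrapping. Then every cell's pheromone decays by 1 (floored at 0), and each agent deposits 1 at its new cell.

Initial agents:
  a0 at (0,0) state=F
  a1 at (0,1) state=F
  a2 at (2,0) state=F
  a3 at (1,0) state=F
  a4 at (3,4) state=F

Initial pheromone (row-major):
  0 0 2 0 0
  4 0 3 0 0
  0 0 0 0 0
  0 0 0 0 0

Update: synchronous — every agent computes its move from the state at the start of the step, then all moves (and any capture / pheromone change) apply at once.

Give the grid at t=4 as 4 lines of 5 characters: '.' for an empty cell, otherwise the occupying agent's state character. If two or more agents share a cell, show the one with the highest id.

t=1: a0@(1,0) a1@(1,0) a2@(1,0) a3@(1,0) a4@(0,0) | pheromone: 1 0 1 0 0 / 7 0 2 0 0 / 0 0 0 0 0 / 0 0 0 0 0
t=2: a0@(1,0) a1@(1,0) a2@(1,0) a3@(1,0) a4@(1,0) | pheromone: 0 0 0 0 0 / 11 0 1 0 0 / 0 0 0 0 0 / 0 0 0 0 0
t=3: a0@(1,0) a1@(1,0) a2@(1,0) a3@(1,0) a4@(1,0) | pheromone: 0 0 0 0 0 / 15 0 0 0 0 / 0 0 0 0 0 / 0 0 0 0 0
t=4: a0@(1,0) a1@(1,0) a2@(1,0) a3@(1,0) a4@(1,0) | pheromone: 0 0 0 0 0 / 19 0 0 0 0 / 0 0 0 0 0 / 0 0 0 0 0

.....
F....
.....
.....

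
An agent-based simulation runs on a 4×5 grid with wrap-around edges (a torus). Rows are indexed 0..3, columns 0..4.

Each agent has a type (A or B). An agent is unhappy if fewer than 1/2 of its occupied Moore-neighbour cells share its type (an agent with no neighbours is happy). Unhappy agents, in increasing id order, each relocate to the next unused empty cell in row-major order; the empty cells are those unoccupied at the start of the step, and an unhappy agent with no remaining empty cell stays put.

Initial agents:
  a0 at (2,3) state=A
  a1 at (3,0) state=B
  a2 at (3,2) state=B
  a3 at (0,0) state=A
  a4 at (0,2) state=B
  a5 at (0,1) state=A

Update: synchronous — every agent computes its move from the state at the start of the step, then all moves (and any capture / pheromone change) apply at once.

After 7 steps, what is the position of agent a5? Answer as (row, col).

(1, 0)

t=1: a0@(0,3):A a1@(0,4):B a2@(1,0):B a3@(0,0):A a4@(0,2):B a5@(1,1):A
t=2: a0@(0,1):A a1@(1,2):B a2@(1,3):B a3@(1,4):A a4@(2,0):B a5@(2,1):A
t=3: a0@(0,0):A a1@(0,2):B a2@(1,3):B a3@(0,3):A a4@(0,4):B a5@(1,0):A
t=4: a0@(0,0):A a1@(0,2):B a2@(1,3):B a3@(0,1):A a4@(1,1):B a5@(1,0):A
t=5: a0@(0,0):A a1@(0,2):B a2@(1,3):B a3@(0,1):A a4@(0,3):B a5@(1,0):A
t=6: (unchanged — steady state)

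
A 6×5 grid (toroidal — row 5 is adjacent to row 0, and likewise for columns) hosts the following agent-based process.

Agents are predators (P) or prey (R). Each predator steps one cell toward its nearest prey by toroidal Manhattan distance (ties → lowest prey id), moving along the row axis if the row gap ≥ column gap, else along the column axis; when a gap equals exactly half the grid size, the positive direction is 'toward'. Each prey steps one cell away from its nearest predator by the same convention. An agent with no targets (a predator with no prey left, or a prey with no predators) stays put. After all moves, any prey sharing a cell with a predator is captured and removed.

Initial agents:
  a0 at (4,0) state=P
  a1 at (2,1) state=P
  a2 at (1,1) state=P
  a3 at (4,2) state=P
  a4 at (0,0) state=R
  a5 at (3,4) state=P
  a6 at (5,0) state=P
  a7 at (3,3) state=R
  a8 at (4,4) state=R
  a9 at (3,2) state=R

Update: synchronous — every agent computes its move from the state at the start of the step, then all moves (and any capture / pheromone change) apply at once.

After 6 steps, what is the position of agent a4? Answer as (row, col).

t=1: a0@(4,4):P a1@(3,1):P a2@(0,1):P a3@(3,2):P a4@(1,0):R a5@(3,3):P a6@(0,0):P a8@(4,3):R a9@(2,2):R
t=2: a0@(4,3):P a1@(2,1):P a2@(1,1):P a3@(2,2):P a4@(2,0):R a5@(4,3):P a6@(1,0):P a8@(4,2):R a9@(1,2):R
t=3: a0@(4,2):P a1@(2,0):P a2@(1,2):P a3@(1,2):P a4@(2,4):R a5@(4,2):P a6@(2,0):P a8@(4,1):R a9@(1,3):R
t=4: a0@(4,1):P a1@(2,4):P a2@(1,3):P a3@(1,3):P a4@(2,3):R a5@(4,1):P a6@(2,4):P a8@(4,0):R a9@(1,4):R
t=5: a0@(4,0):P a1@(2,3):P a2@(2,3):P a3@(2,3):P a4@(2,2):R a5@(4,0):P a6@(2,3):P a8@(4,4):R a9@(0,4):R
t=6: a0@(4,4):P a1@(2,2):P a2@(2,2):P a3@(2,2):P a4@(2,1):R a5@(4,4):P a6@(2,2):P a8@(4,3):R a9@(1,4):R

(2, 1)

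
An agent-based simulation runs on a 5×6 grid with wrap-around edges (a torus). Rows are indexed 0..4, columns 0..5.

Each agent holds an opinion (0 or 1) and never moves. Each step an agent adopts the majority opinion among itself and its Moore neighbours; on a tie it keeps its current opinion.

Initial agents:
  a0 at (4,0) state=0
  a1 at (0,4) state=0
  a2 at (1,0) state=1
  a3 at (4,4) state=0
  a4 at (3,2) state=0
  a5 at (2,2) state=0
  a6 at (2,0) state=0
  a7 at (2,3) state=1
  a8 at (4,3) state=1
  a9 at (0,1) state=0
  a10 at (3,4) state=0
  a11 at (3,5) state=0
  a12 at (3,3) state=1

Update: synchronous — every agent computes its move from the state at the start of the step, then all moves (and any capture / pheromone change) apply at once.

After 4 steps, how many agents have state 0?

13

t=1: a0@(4,0):0 a1@(0,4):0 a2@(1,0):0 a3@(4,4):0 a4@(3,2):1 a5@(2,2):0 a6@(2,0):0 a7@(2,3):0 a8@(4,3):0 a9@(0,1):0 a10@(3,4):0 a11@(3,5):0 a12@(3,3):0
t=2: a0@(4,0):0 a1@(0,4):0 a2@(1,0):0 a3@(4,4):0 a4@(3,2):0 a5@(2,2):0 a6@(2,0):0 a7@(2,3):0 a8@(4,3):0 a9@(0,1):0 a10@(3,4):0 a11@(3,5):0 a12@(3,3):0
t=3: (unchanged — steady state)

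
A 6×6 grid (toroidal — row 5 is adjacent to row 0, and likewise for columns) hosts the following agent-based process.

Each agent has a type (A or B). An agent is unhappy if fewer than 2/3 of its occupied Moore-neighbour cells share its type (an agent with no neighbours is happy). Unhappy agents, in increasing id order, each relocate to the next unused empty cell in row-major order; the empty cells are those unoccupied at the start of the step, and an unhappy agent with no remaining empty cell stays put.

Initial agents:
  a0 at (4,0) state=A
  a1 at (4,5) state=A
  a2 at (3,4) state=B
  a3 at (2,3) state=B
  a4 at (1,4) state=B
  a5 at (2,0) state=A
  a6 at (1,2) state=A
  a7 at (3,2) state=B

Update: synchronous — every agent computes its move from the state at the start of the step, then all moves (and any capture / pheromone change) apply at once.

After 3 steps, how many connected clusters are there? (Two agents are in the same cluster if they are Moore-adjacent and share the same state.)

4

t=1: a0@(4,0):A a1@(0,0):A a2@(0,1):B a3@(2,3):B a4@(1,4):B a5@(2,0):A a6@(0,2):A a7@(3,2):B
t=2: a0@(4,0):A a1@(0,3):A a2@(0,4):B a3@(2,3):B a4@(1,4):B a5@(2,0):A a6@(0,5):A a7@(3,2):B
t=3: a0@(4,0):A a1@(0,0):A a2@(0,1):B a3@(2,3):B a4@(0,2):B a5@(2,0):A a6@(1,0):A a7@(3,2):B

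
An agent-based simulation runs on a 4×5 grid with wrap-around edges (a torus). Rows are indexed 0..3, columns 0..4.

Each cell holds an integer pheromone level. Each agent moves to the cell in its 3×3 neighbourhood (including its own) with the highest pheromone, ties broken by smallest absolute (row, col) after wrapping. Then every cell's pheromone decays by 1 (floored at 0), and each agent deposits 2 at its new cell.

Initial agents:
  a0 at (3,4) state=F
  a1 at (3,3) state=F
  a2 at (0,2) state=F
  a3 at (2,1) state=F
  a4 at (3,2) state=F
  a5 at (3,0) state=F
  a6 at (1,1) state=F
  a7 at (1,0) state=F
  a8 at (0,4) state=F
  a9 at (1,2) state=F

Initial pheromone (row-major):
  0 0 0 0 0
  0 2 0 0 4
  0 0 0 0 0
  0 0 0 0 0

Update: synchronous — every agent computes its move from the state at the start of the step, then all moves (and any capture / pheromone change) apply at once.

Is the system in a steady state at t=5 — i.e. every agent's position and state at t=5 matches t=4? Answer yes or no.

t=1: a0@(0,0) a1@(0,2) a2@(1,1) a3@(1,1) a4@(0,1) a5@(0,0) a6@(1,1) a7@(1,4) a8@(1,4) a9@(1,1) | pheromone: 4 2 2 0 0 / 0 9 0 0 7 / 0 0 0 0 0 / 0 0 0 0 0
t=2: a0@(1,1) a1@(1,1) a2@(1,1) a3@(1,1) a4@(1,1) a5@(1,1) a6@(1,1) a7@(1,4) a8@(1,4) a9@(1,1) | pheromone: 3 1 1 0 0 / 0 24 0 0 10 / 0 0 0 0 0 / 0 0 0 0 0
t=3: a0@(1,1) a1@(1,1) a2@(1,1) a3@(1,1) a4@(1,1) a5@(1,1) a6@(1,1) a7@(1,4) a8@(1,4) a9@(1,1) | pheromone: 2 0 0 0 0 / 0 39 0 0 13 / 0 0 0 0 0 / 0 0 0 0 0
t=4: a0@(1,1) a1@(1,1) a2@(1,1) a3@(1,1) a4@(1,1) a5@(1,1) a6@(1,1) a7@(1,4) a8@(1,4) a9@(1,1) | pheromone: 1 0 0 0 0 / 0 54 0 0 16 / 0 0 0 0 0 / 0 0 0 0 0
t=5: a0@(1,1) a1@(1,1) a2@(1,1) a3@(1,1) a4@(1,1) a5@(1,1) a6@(1,1) a7@(1,4) a8@(1,4) a9@(1,1) | pheromone: 0 0 0 0 0 / 0 69 0 0 19 / 0 0 0 0 0 / 0 0 0 0 0

yes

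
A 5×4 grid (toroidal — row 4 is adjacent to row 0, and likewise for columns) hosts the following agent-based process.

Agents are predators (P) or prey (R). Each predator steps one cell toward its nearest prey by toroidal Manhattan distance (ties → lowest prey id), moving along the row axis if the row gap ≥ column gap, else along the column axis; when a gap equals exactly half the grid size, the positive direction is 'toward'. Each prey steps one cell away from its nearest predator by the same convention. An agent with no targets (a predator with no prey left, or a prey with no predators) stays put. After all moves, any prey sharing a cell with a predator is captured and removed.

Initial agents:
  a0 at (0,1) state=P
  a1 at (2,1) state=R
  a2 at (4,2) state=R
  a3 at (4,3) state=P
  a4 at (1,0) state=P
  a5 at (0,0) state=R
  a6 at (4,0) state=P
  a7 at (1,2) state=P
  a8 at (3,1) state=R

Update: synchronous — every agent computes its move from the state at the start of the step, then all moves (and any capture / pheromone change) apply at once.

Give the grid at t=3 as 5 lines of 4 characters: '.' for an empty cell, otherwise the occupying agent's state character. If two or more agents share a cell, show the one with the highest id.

t=1: a0@(0,0):P a1@(3,1):R a2@(4,1):R a3@(4,2):P a4@(0,0):P a5@(0,3):R a6@(0,0):P a7@(2,2):P a8@(2,1):R
t=2: a0@(0,3):P a2@(4,0):R a3@(4,1):P a4@(0,3):P a5@(0,2):R a6@(0,3):P a7@(2,1):P a8@(2,0):R
t=3: a0@(0,2):P a2@(4,3):R a3@(4,0):P a4@(0,2):P a5@(0,1):R a6@(0,2):P a7@(2,0):P a8@(2,3):R

.RP.
....
P..R
....
P..R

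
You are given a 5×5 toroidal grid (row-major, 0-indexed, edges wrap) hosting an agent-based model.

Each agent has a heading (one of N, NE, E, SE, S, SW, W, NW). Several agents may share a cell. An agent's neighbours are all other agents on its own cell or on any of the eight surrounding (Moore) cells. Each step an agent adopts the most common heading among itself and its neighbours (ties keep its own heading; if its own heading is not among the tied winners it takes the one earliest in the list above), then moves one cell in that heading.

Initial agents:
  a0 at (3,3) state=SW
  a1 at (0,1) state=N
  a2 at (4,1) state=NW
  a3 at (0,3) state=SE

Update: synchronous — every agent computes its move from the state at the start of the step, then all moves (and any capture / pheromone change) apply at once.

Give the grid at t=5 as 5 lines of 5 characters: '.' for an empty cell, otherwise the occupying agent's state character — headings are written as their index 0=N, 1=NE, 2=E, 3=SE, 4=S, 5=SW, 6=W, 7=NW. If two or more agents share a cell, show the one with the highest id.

.0.3.
.....
.....
...5.
.7...

t=1: a0@(4,2):SW a1@(4,1):N a2@(3,0):NW a3@(1,4):SE
t=2: a0@(0,1):SW a1@(3,1):N a2@(2,4):NW a3@(2,0):SE
t=3: a0@(1,0):SW a1@(2,1):N a2@(1,3):NW a3@(3,1):SE
t=4: a0@(2,4):SW a1@(1,1):N a2@(0,2):NW a3@(4,2):SE
t=5: a0@(3,3):SW a1@(0,1):N a2@(4,1):NW a3@(0,3):SE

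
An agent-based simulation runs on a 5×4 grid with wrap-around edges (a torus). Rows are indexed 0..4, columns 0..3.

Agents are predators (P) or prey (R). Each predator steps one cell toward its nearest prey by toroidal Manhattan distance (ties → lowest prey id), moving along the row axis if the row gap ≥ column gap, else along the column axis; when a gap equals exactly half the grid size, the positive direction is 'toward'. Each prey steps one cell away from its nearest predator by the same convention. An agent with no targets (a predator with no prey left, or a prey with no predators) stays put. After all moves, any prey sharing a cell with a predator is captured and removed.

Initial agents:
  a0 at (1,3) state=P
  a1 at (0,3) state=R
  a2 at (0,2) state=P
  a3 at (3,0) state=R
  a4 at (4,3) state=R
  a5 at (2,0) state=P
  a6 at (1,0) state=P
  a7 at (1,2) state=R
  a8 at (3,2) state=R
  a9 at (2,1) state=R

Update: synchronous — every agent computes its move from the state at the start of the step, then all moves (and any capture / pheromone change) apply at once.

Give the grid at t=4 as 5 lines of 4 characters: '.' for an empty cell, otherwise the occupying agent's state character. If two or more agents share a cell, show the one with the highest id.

t=1: a0@(0,3):P a1@(4,3):R a2@(0,3):P a3@(4,0):R a4@(3,3):R a5@(3,0):P a6@(0,0):P a7@(1,1):R a8@(2,2):R a9@(2,2):R
t=2: a0@(4,3):P a1@(3,3):R a2@(4,3):P a3@(0,0):R a4@(3,2):R a5@(4,0):P a6@(4,0):P a7@(2,1):R a8@(3,2):R a9@(3,2):R
t=3: a0@(3,3):P a1@(2,3):R a2@(3,3):P a3@(1,0):R a4@(2,2):R a5@(0,0):P a6@(0,0):P a7@(1,1):R a8@(2,2):R a9@(2,2):R
t=4: a0@(2,3):P a1@(1,3):R a2@(2,3):P a3@(2,0):R a4@(1,2):R a5@(1,0):P a6@(1,0):P a7@(2,1):R a8@(1,2):R a9@(1,2):R

....
P.RR
RR.P
....
....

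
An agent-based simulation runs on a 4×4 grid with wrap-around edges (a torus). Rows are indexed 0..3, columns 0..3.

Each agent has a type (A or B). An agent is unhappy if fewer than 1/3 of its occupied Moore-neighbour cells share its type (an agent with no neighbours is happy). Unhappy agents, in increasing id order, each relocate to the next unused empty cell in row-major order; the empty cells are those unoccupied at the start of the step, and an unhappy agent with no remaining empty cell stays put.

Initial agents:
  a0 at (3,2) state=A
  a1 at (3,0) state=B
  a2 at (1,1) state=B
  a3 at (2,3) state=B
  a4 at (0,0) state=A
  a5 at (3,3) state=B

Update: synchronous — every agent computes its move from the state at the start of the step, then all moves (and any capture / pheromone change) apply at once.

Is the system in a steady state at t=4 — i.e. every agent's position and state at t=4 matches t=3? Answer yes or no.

t=1: a0@(0,1):A a1@(3,0):B a2@(0,2):B a3@(2,3):B a4@(0,3):A a5@(3,3):B
t=2: a0@(0,0):A a1@(3,0):B a2@(0,2):B a3@(2,3):B a4@(1,0):A a5@(3,3):B
t=3: (unchanged — steady state)

yes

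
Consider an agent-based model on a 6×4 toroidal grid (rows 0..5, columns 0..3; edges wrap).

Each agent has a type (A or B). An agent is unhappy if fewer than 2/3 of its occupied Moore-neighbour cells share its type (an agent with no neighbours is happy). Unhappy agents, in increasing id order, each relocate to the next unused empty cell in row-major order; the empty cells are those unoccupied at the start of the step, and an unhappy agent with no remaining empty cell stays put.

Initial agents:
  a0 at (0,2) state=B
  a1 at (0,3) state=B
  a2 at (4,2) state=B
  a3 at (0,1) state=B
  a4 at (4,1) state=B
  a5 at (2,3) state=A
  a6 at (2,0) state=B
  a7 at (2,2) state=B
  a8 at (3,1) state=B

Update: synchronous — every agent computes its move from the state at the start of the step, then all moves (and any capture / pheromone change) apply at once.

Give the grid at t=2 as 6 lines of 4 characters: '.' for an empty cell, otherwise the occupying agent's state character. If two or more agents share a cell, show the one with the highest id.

.BBB
BBA.
....
.B..
.BB.
....

t=1: a0@(0,2):B a1@(0,3):B a2@(4,2):B a3@(0,1):B a4@(4,1):B a5@(0,0):A a6@(1,0):B a7@(1,1):B a8@(3,1):B
t=2: a0@(0,2):B a1@(0,3):B a2@(4,2):B a3@(0,1):B a4@(4,1):B a5@(1,2):A a6@(1,0):B a7@(1,1):B a8@(3,1):B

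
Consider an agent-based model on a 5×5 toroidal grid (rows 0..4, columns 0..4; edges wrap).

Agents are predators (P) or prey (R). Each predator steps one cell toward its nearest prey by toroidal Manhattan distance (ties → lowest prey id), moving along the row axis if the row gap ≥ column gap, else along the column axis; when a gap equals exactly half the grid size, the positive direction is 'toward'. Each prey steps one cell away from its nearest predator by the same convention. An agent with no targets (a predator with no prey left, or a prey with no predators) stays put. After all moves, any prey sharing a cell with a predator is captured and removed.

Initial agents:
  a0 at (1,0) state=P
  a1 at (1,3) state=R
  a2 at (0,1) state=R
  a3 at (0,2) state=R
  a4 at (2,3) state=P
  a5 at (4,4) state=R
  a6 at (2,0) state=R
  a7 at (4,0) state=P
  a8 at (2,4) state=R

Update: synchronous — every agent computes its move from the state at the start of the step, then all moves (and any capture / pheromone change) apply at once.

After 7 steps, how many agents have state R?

t=1: a0@(2,0):P a1@(0,3):R a2@(4,1):R a3@(0,3):R a4@(1,3):P a5@(4,3):R a6@(3,0):R a7@(4,4):P
t=2: a0@(3,0):P a2@(4,2):R a4@(0,3):P a5@(4,2):R a6@(4,0):R a7@(4,3):P
t=3: a0@(4,0):P a2@(4,1):R a4@(4,3):P a5@(4,1):R a6@(0,0):R a7@(4,2):P
t=4: a0@(4,1):P a4@(4,2):P a6@(1,0):R a7@(4,1):P
t=5: a0@(0,1):P a4@(0,2):P a6@(2,0):R a7@(0,1):P
t=6: a0@(1,1):P a4@(1,2):P a6@(3,0):R a7@(1,1):P
t=7: a0@(2,1):P a4@(2,2):P a6@(4,0):R a7@(2,1):P

1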